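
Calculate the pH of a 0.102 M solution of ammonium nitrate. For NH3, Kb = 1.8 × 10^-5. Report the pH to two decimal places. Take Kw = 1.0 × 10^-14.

pH = 5.12

NH4+ is the conjugate acid of the weak base NH3.
Ka = Kw/Kb = 1.0×10^-14 / 1.8 × 10^-5 = 5.56 × 10^-10
From the ICE table, Ka = [H+]²/(0.102 − [H+]) = 5.56 × 10^-10.
Since Ka ≪ C₀, [H+] ≈ √(Ka·C₀) = 7.53 × 10^-6 M.
pH = −log[H+] = −log(7.53 × 10^-6) = 5.12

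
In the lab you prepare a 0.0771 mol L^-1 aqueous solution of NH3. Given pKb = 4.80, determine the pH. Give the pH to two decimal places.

NH3 + H2O ⇌ NH4+ + OH-
Kb = 10^(−4.80) = 1.58 × 10^-5
Kb = [OH-]²/(0.0771 − [OH-]) = 1.58 × 10^-5
Assume [OH-] ≪ 0.0771: [OH-] ≈ √(1.58 × 10^-5 × 0.0771) = 1.10 × 10^-3 M
pOH = 2.96, so pH = 14.00 − pOH = 11.04

pH = 11.04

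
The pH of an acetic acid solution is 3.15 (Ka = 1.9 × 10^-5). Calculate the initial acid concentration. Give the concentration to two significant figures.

C₀ = 2.7 × 10^-2 M

[H+] = 10^(-3.15) = 7.08 × 10^-4 M = x
Ka = x²/(C₀ − x) ⇒ C₀ = x + x²/Ka
C₀ = 7.08 × 10^-4 + (7.08 × 10^-4)²/(1.9 × 10^-5) = 2.71 × 10^-2 M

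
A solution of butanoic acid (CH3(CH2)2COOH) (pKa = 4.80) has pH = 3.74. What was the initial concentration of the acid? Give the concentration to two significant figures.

[H+] = 10^(-3.74) = 1.82 × 10^-4 M = x
Ka = 10^(−4.80) = 1.58 × 10^-5
Ka = x²/(C₀ − x) ⇒ C₀ = x + x²/Ka
C₀ = 1.82 × 10^-4 + (1.82 × 10^-4)²/(1.58 × 10^-5) = 2.28 × 10^-3 M

C₀ = 2.3 × 10^-3 M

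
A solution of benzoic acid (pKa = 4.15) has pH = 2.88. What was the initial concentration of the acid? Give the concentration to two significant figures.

[H+] = 10^(-2.88) = 1.32 × 10^-3 M = x
Ka = 10^(−4.15) = 7.08 × 10^-5
Ka = x²/(C₀ − x) ⇒ C₀ = x + x²/Ka
C₀ = 1.32 × 10^-3 + (1.32 × 10^-3)²/(7.08 × 10^-5) = 2.59 × 10^-2 M

C₀ = 2.6 × 10^-2 M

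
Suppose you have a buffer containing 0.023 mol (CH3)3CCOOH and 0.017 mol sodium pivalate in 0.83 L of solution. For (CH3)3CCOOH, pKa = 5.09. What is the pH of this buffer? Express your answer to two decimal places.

pH = 4.96

Henderson–Hasselbalch: pH = pKa + log([(CH3)3CCOO-]/[(CH3)3CCOOH]) = 5.09 + log(0.017/0.023)
pH = 5.09 + (-0.131) = 4.96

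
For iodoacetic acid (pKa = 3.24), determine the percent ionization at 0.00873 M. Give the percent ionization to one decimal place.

22.6%

ICH2COOH ⇌ ICH2COO- + H+; let x = [H+] at equilibrium.
Ka = 10^(−3.24) = 5.75 × 10^-4
Ka = x²/(C₀ − x); solving the quadratic gives x = 1.97 × 10^-3 M.
Fraction ionized = 1.97 × 10^-3 / 0.00873 = 0.2257 → 22.6%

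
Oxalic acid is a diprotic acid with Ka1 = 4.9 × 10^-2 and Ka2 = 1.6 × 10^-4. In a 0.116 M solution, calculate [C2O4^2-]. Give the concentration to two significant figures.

First ionization gives [H+] ≈ [HC2O4-] = 5.48 × 10^-2 M.
Second step: Ka2 = [H+][C2O4^2-]/[HC2O4-] ≈ [C2O4^2-] (since [H+] ≈ [HC2O4-]).
So [C2O4^2-] ≈ Ka2.

1.6 × 10^-4 M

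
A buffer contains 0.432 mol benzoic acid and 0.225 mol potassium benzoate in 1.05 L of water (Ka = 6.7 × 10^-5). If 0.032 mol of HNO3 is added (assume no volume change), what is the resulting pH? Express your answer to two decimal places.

pH = 3.79

Added H+ converts C6H5COO- to C6H5COOH: C6H5COOH → 0.464 mol, C6H5COO- → 0.193 mol.
pKa = −log(6.7 × 10^-5) = 4.174
pH = pKa + log(n_C6H5COO-/n_C6H5COOH) = 4.174 + log(0.193/0.464) = 4.174 + (-0.381)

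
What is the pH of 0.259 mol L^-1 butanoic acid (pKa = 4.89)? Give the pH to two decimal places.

pH = 2.74

CH3(CH2)2COOH ⇌ CH3(CH2)2COO- + H+
Ka = 10^(−4.89) = 1.29 × 10^-5
Ka = x²/(0.259 − x) = 1.29 × 10^-5
Since Ka ≪ C₀, x ≈ √(Ka·C₀) = 1.83 × 10^-3 M.
pH = −log(1.83 × 10^-3) = 2.74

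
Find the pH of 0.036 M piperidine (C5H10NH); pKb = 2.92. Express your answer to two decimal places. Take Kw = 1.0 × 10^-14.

pH = 11.78

C5H10NH + H2O ⇌ C5H10NH2+ + OH-
Kb = 10^(−2.92) = 1.20 × 10^-3
Kb = [OH-]²/(0.036 − [OH-]) = 1.20 × 10^-3
[OH-] is not negligible relative to C₀; solve [OH-]² + 0.0012·[OH-] − 4.32e-05 = 0.
[OH-] = (−Kb + √(Kb² + 4·Kb·C₀))/2 = 6.00 × 10^-3 M
pOH = −log(6.00 × 10^-3) = 2.22; pH = 14.00 − 2.22 = 11.78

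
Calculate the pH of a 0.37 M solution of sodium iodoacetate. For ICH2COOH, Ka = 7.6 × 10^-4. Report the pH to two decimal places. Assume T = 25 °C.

pH = 8.34

ICH2COO- is the conjugate base of the weak acid ICH2COOH.
Kb = Kw/Ka = 1.0×10^-14 / 7.6 × 10^-4 = 1.32 × 10^-11
From the ICE table, Kb = [OH-]²/(0.37 − [OH-]) = 1.32 × 10^-11.
Neglecting [OH-] in the denominator: [OH-] = √(1.32 × 10^-11 × 0.37) = 2.21 × 10^-6 M
pOH = −log(2.21 × 10^-6) = 5.66; pH = 14.00 − 5.66 = 8.34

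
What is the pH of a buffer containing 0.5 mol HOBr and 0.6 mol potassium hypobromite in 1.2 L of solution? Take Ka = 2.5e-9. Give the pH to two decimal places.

pH = 8.68

pKa = −log(2.5 × 10^-9) = 8.602
Henderson–Hasselbalch: pH = pKa + log([OBr-]/[HOBr]) = 8.602 + log(0.6/0.5)
pH = 8.602 + (+0.079) = 8.68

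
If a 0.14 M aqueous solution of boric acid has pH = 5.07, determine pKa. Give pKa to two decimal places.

pKa = 9.29

[H+] = 10^(-5.07) = 8.51 × 10^-6 M
At equilibrium [HA] = 0.14 − 8.51 × 10^-6 = 1.40 × 10^-1 M
Ka = [H+][A-]/[HA] = (8.51 × 10^-6)² / 1.40 × 10^-1 = 5.17 × 10^-10
pKa = -log(5.17 × 10^-10) = 9.29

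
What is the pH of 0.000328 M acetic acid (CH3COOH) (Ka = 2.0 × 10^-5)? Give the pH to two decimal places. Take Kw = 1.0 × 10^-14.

CH3COOH ⇌ CH3COO- + H+
Ka = [H+]²/(0.000328 − [H+]) = 2.0 × 10^-5
[H+] is not negligible relative to C₀; solve [H+]² + 2e-05·[H+] − 6.56e-09 = 0.
[H+] = (−Ka + √(Ka² + 4·Ka·C₀))/2 = 7.16 × 10^-5 M
pH = −log(7.16 × 10^-5) = 4.15

pH = 4.15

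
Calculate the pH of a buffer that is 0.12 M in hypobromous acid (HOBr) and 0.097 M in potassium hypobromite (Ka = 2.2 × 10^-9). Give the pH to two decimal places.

pKa = −log(2.2 × 10^-9) = 8.658
Henderson–Hasselbalch: pH = pKa + log([OBr-]/[HOBr]) = 8.658 + log(0.097/0.12)
pH = 8.658 + (-0.092) = 8.57

pH = 8.57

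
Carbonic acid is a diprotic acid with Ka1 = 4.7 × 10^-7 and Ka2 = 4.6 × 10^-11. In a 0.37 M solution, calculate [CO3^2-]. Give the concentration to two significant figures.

First ionization gives [H+] ≈ [HCO3-] = 4.17 × 10^-4 M.
Second step: Ka2 = [H+][CO3^2-]/[HCO3-] ≈ [CO3^2-] (since [H+] ≈ [HCO3-]).
So [CO3^2-] ≈ Ka2.

4.6 × 10^-11 M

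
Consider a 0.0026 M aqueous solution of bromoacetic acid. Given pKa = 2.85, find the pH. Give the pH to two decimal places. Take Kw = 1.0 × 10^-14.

BrCH2COOH ⇌ BrCH2COO- + H+
Ka = 10^(−2.85) = 1.41 × 10^-3
From the ICE table, Ka = [H+]²/(0.0026 − [H+]) = 1.41 × 10^-3.
Here C₀/Ka ≈ 1.84, so the small-[H+] approximation fails. Use the quadratic:
[H+] = [−0.00141 + √(0.00141² + 1.47e-05)]/2 = 1.34 × 10^-3 M
pH = −log[H+] = −log(1.34 × 10^-3) = 2.87

pH = 2.87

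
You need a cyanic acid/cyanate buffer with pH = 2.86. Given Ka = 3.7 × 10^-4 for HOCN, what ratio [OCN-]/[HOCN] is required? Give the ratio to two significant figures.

pKa = -log(3.7 × 10^-4) = 3.432
pH = pKa + log(r) ⇒ log(r) = 2.86 − 3.432 = -0.572
r = [OCN-]/[HOCN] = 10^(-0.572) = 0.268

ratio = 0.27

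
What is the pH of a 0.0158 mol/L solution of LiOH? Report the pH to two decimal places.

pH = 12.20

LiOH is a strong base; [OH-] = 0.0158 M.
pOH = -log(0.0158) = 1.80
pH = 14.00 - 1.80 = 12.20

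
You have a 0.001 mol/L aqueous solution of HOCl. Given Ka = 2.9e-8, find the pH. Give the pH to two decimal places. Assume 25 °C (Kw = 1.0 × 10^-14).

pH = 5.27

HOCl ⇌ OCl- + H+
From the ICE table, Ka = x²/(0.001 − x) = 2.9 × 10^-8.
Assume x ≪ 0.001: x ≈ √(2.9 × 10^-8 × 0.001) = 5.39 × 10^-6 M
(x/C₀ = 0.54% < 5%, so the approximation holds.)
pH = −log[H+] = −log(5.39 × 10^-6) = 5.27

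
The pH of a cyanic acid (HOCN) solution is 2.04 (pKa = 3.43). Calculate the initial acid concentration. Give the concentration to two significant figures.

C₀ = 2.3 × 10^-1 M

[H+] = 10^(-2.04) = 9.12 × 10^-3 M = x
Ka = 10^(−3.43) = 3.72 × 10^-4
Ka = x²/(C₀ − x) ⇒ C₀ = x + x²/Ka
C₀ = 9.12 × 10^-3 + (9.12 × 10^-3)²/(3.72 × 10^-4) = 2.33 × 10^-1 M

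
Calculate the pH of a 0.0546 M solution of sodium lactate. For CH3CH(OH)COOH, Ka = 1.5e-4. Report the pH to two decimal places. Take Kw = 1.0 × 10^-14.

CH3CH(OH)COO- is the conjugate base of the weak acid CH3CH(OH)COOH.
Kb = Kw/Ka = 1.0×10^-14 / 1.5 × 10^-4 = 6.67 × 10^-11
From the ICE table, Kb = [OH-]²/(0.0546 − [OH-]) = 6.67 × 10^-11.
Neglecting [OH-] in the denominator: [OH-] = √(6.67 × 10^-11 × 0.0546) = 1.91 × 10^-6 M
pOH = −log(1.91 × 10^-6) = 5.72; pH = 14.00 − 5.72 = 8.28

pH = 8.28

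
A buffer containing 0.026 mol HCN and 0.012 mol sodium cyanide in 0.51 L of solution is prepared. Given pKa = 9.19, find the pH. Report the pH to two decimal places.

pH = 8.85

Henderson–Hasselbalch: pH = pKa + log([CN-]/[HCN]) = 9.19 + log(0.012/0.026)
pH = 9.19 + (-0.336) = 8.85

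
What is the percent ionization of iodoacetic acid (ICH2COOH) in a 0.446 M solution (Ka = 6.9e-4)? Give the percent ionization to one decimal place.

3.9%

ICH2COOH ⇌ ICH2COO- + H+; let x = [H+] at equilibrium.
x ≈ √(Ka·C₀) = √(6.9 × 10^-4 × 0.446) = 1.75 × 10^-2 M
% ionization = x/C₀ × 100% = 1.75 × 10^-2/0.446 × 100% = 3.9%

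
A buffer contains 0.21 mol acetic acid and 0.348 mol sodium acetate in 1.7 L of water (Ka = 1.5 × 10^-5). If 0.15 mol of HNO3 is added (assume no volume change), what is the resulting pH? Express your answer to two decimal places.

pH = 4.56

Added H+ converts CH3COO- to CH3COOH: CH3COOH → 0.36 mol, CH3COO- → 0.198 mol.
pKa = −log(1.5 × 10^-5) = 4.824
Henderson–Hasselbalch with mole ratio 0.198/0.36: pH = 4.824 + (-0.260)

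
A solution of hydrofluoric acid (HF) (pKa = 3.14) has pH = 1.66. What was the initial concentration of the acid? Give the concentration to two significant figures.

[H+] = 10^(-1.66) = 2.19 × 10^-2 M = x
Ka = 10^(−3.14) = 7.24 × 10^-4
Ka = x²/(C₀ − x) ⇒ C₀ = x + x²/Ka
C₀ = 2.19 × 10^-2 + (2.19 × 10^-2)²/(7.24 × 10^-4) = 6.84 × 10^-1 M

C₀ = 6.8 × 10^-1 M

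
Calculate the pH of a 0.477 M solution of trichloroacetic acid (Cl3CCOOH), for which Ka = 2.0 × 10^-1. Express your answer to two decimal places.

Cl3CCOOH ⇌ Cl3CCOO- + H+
Ka = x²/(0.477 − x) = 2.0 × 10^-1
The 5% rule fails; solving x² + Ka·x − Ka·C₀ = 0 exactly:
x = [−0.2 + √(0.2² + 0.382)]/2 = 2.25 × 10^-1 M
pH = −log(2.25 × 10^-1) = 0.65

pH = 0.65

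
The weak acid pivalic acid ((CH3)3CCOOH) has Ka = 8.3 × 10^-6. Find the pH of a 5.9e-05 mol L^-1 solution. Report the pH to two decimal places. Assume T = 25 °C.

pH = 4.74

(CH3)3CCOOH ⇌ (CH3)3CCOO- + H+
From the ICE table, Ka = x²/(5.9e-05 − x) = 8.3 × 10^-6.
x is not negligible relative to C₀; solve x² + 8.3e-06·x − 4.9e-10 = 0.
x = (−Ka + √(Ka² + 4·Ka·C₀))/2 = 1.84 × 10^-5 M
pH = −log[H+] = −log(1.84 × 10^-5) = 4.74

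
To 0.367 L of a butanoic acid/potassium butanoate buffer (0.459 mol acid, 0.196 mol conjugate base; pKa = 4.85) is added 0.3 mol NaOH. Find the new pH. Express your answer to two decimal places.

pH = 5.34

After neutralization: n(CH3(CH2)2COOH) = 0.159 mol, n(CH3(CH2)2COO-) = 0.496 mol.
Henderson–Hasselbalch with mole ratio 0.496/0.159: pH = 4.85 + (+0.494)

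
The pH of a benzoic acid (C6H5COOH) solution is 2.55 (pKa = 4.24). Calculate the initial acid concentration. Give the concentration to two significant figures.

[H+] = 10^(-2.55) = 2.82 × 10^-3 M = x
Ka = 10^(−4.24) = 5.75 × 10^-5
Ka = x²/(C₀ − x) ⇒ C₀ = x + x²/Ka
C₀ = 2.82 × 10^-3 + (2.82 × 10^-3)²/(5.75 × 10^-5) = 1.41 × 10^-1 M

C₀ = 1.4 × 10^-1 M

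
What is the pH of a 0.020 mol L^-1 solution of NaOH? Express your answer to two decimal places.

pH = 12.30

NaOH is a strong base; [OH-] = 0.02 M.
pOH = -log(0.02) = 1.70
pH = 14.00 - 1.70 = 12.30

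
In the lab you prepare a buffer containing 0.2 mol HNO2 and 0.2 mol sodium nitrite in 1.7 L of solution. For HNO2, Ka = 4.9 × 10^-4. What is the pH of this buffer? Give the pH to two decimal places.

pH = 3.31

pKa = −log(4.9 × 10^-4) = 3.310
pH = pKa + log([A⁻]/[HA]) = 3.310 + log(0.2/0.2)
pH = 3.310 + (+0.000) = 3.31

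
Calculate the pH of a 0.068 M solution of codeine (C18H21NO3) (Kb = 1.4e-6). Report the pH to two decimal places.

C18H21NO3 + H2O ⇌ C18H22NO3+ + OH-
Let x = [OH-] at equilibrium. Kb = x²/(0.068 − x).
Since Kb ≪ C₀, x ≈ √(Kb·C₀) = 3.09 × 10^-4 M.
Check: 0.45% ionized — well under 5%, approximation valid.
pOH = 3.51, so pH = 14.00 − pOH = 10.49

pH = 10.49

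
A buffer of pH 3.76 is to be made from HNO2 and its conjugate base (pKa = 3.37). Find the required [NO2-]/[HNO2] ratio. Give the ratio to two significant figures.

ratio = 2.5

pH = pKa + log(r) ⇒ log(r) = 3.76 − 3.37 = +0.39
r = [NO2-]/[HNO2] = 10^(+0.39) = 2.45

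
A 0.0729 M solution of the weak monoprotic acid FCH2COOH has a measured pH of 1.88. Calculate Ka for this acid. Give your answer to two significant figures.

[H+] = 10^(-1.88) = 1.32 × 10^-2 M
At equilibrium [HA] = 0.0729 − 1.32 × 10^-2 = 5.97 × 10^-2 M
Ka = [H+][A-]/[HA] = (1.32 × 10^-2)² / 5.97 × 10^-2 = 2.9 × 10^-3

Ka = 2.9 × 10^-3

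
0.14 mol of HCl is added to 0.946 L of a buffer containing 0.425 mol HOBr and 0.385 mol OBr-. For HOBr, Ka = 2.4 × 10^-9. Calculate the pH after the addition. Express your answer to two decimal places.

Added H+ converts OBr- to HOBr: HOBr → 0.565 mol, OBr- → 0.245 mol.
pKa = −log(2.4 × 10^-9) = 8.620
Henderson–Hasselbalch with mole ratio 0.245/0.565: pH = 8.620 + (-0.363)

pH = 8.26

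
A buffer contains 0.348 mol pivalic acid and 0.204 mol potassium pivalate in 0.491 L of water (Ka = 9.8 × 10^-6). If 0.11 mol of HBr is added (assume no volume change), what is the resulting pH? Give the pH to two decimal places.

Added H+ converts (CH3)3CCOO- to (CH3)3CCOOH: (CH3)3CCOOH → 0.458 mol, (CH3)3CCOO- → 0.094 mol.
pKa = −log(9.8 × 10^-6) = 5.009
pH = pKa + log(n_(CH3)3CCOO-/n_(CH3)3CCOOH) = 5.009 + log(0.094/0.458) = 5.009 + (-0.688)

pH = 4.32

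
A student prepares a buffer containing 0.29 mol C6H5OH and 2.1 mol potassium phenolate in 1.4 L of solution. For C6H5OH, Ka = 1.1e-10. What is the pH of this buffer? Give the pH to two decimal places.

pH = 10.82

pKa = −log(1.1 × 10^-10) = 9.959
Henderson–Hasselbalch: pH = pKa + log([C6H5O-]/[C6H5OH]) = 9.959 + log(2.1/0.29)
pH = 9.959 + (+0.860) = 10.82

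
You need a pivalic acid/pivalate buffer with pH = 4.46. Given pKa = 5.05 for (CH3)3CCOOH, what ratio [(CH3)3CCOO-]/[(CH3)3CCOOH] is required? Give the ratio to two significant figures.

pH = pKa + log(r) ⇒ log(r) = 4.46 − 5.05 = -0.59
r = [(CH3)3CCOO-]/[(CH3)3CCOOH] = 10^(-0.59) = 0.257

ratio = 0.26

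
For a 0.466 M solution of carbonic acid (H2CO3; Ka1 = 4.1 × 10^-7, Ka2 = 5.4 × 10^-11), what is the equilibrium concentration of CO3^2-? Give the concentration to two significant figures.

First ionization gives [H+] ≈ [HCO3-] = 4.37 × 10^-4 M.
Second step: Ka2 = [H+][CO3^2-]/[HCO3-] ≈ [CO3^2-] (since [H+] ≈ [HCO3-]).
So [CO3^2-] ≈ Ka2.

5.4 × 10^-11 M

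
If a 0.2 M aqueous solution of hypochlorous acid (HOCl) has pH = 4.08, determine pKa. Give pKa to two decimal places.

[H+] = 10^(-4.08) = 8.32 × 10^-5 M
At equilibrium [HA] = 0.2 − 8.32 × 10^-5 = 2.00 × 10^-1 M
Ka = [H+][A-]/[HA] = (8.32 × 10^-5)² / 2.00 × 10^-1 = 3.46 × 10^-8
pKa = -log(3.46 × 10^-8) = 7.46

pKa = 7.46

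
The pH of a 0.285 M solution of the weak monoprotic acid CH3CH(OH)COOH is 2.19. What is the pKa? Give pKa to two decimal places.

pKa = 3.82

[H+] = 10^(-2.19) = 6.46 × 10^-3 M
At equilibrium [HA] = 0.285 − 6.46 × 10^-3 = 2.79 × 10^-1 M
Ka = [H+][A-]/[HA] = (6.46 × 10^-3)² / 2.79 × 10^-1 = 1.50 × 10^-4
pKa = -log(1.50 × 10^-4) = 3.82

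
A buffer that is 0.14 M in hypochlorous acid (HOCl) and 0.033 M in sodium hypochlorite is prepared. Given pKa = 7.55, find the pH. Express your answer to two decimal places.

Henderson–Hasselbalch: pH = pKa + log([OCl-]/[HOCl]) = 7.55 + log(0.033/0.14)
pH = 7.55 + (-0.628) = 6.92

pH = 6.92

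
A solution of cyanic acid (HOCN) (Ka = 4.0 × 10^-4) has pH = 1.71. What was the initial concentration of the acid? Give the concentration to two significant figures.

[H+] = 10^(-1.71) = 1.95 × 10^-2 M = x
Ka = x²/(C₀ − x) ⇒ C₀ = x + x²/Ka
C₀ = 1.95 × 10^-2 + (1.95 × 10^-2)²/(4.0 × 10^-4) = 9.70 × 10^-1 M

C₀ = 9.7 × 10^-1 M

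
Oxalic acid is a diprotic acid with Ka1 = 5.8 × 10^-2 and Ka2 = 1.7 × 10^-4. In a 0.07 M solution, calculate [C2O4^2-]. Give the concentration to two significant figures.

1.7 × 10^-4 M

First ionization gives [H+] ≈ [HC2O4-] = 4.10 × 10^-2 M.
Second step: Ka2 = [H+][C2O4^2-]/[HC2O4-] ≈ [C2O4^2-] (since [H+] ≈ [HC2O4-]).
So [C2O4^2-] ≈ Ka2.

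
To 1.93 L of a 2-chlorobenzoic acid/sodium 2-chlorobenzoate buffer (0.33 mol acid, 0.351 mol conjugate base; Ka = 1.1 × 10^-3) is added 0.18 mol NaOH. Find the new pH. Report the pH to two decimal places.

pH = 3.51

OH- converts ClC6H4COOH to ClC6H4COO-: ClC6H4COOH → 0.15 mol, ClC6H4COO- → 0.531 mol.
pKa = −log(1.1 × 10^-3) = 2.959
pH = pKa + log([A⁻]/[HA]) = 2.959 + log(0.531/0.15) = 2.959 +0.549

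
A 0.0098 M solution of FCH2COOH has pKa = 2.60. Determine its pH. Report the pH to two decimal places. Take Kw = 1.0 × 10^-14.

FCH2COOH ⇌ FCH2COO- + H+
Ka = 10^(−2.60) = 2.51 × 10^-3
Ka = x²/(0.0098 − x) = 2.51 × 10^-3
The 5% rule fails; solving x² + Ka·x − Ka·C₀ = 0 exactly:
x = (−Ka + √(Ka² + 4·Ka·C₀))/2 = 3.86 × 10^-3 M
pH = −log[H+] = −log(3.86 × 10^-3) = 2.41

pH = 2.41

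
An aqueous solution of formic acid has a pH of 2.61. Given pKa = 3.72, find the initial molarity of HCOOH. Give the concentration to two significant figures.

[H+] = 10^(-2.61) = 2.45 × 10^-3 M = x
Ka = 10^(−3.72) = 1.91 × 10^-4
Ka = x²/(C₀ − x) ⇒ C₀ = x + x²/Ka
C₀ = 2.45 × 10^-3 + (2.45 × 10^-3)²/(1.91 × 10^-4) = 3.39 × 10^-2 M

C₀ = 3.4 × 10^-2 M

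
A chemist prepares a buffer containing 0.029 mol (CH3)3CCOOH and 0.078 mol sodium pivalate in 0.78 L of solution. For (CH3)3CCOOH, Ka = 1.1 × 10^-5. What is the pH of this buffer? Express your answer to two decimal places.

pKa = −log(1.1 × 10^-5) = 4.959
Henderson–Hasselbalch: pH = pKa + log([(CH3)3CCOO-]/[(CH3)3CCOOH]) = 4.959 + log(0.078/0.029)
pH = 4.959 + (+0.430) = 5.39

pH = 5.39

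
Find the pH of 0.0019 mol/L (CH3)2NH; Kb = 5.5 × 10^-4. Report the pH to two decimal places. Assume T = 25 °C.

pH = 10.89

(CH3)2NH + H2O ⇌ (CH3)2NH2+ + OH-
Kb = x²/(0.0019 − x) = 5.5 × 10^-4
Here C₀/Kb ≈ 3.45, so the small-x approximation fails. Use the quadratic:
x = (−Kb + √(Kb² + 4·Kb·C₀))/2 = 7.84 × 10^-4 M
pOH = 3.11, so pH = 14.00 − pOH = 10.89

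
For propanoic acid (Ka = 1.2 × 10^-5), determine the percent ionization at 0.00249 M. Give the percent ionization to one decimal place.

6.7%

CH3CH2COOH ⇌ CH3CH2COO- + H+; let x = [H+] at equilibrium.
Ka = x²/(C₀ − x); solving the quadratic gives x = 1.67 × 10^-4 M.
% ionization = x/C₀ × 100% = 1.67 × 10^-4/0.00249 × 100% = 6.7%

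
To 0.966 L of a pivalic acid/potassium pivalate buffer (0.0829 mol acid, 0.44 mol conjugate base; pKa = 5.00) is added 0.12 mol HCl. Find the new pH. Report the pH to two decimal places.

Added H+ converts (CH3)3CCOO- to (CH3)3CCOOH: (CH3)3CCOOH → 0.203 mol, (CH3)3CCOO- → 0.32 mol.
pH = pKa + log(n_(CH3)3CCOO-/n_(CH3)3CCOOH) = 5.00 + log(0.32/0.203) = 5.00 + (+0.198)

pH = 5.20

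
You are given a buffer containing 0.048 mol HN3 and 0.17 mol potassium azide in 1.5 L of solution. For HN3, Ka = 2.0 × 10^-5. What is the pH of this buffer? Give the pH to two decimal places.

pH = 5.25

pKa = −log(2.0 × 10^-5) = 4.699
pH = pKa + log([A⁻]/[HA]) = 4.699 + log(0.17/0.048)
pH = 4.699 + (+0.549) = 5.25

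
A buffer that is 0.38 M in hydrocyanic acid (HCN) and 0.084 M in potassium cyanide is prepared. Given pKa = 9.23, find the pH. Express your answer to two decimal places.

pH = pKa + log([A⁻]/[HA]) = 9.23 + log(0.084/0.38)
pH = 9.23 + (-0.656) = 8.57

pH = 8.57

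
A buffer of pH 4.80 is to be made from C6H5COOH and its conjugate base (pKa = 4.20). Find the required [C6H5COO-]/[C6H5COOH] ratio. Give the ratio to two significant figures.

pH = pKa + log(r) ⇒ log(r) = 4.80 − 4.20 = +0.60
r = [C6H5COO-]/[C6H5COOH] = 10^(+0.60) = 3.98

ratio = 4.0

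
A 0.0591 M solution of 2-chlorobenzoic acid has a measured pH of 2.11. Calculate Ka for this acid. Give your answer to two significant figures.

Ka = 1.2 × 10^-3

[H+] = 10^(-2.11) = 7.76 × 10^-3 M
At equilibrium [HA] = 0.0591 − 7.76 × 10^-3 = 5.13 × 10^-2 M
Ka = [H+][A-]/[HA] = (7.76 × 10^-3)² / 5.13 × 10^-2 = 1.2 × 10^-3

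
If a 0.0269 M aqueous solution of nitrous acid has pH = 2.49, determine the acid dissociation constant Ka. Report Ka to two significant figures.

Ka = 4.4 × 10^-4

[H+] = 10^(-2.49) = 3.24 × 10^-3 M
At equilibrium [HA] = 0.0269 − 3.24 × 10^-3 = 2.37 × 10^-2 M
Ka = [H+][A-]/[HA] = (3.24 × 10^-3)² / 2.37 × 10^-2 = 4.4 × 10^-4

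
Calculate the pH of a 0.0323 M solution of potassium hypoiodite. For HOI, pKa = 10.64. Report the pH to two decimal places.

OI- is the conjugate base of the weak acid HOI.
Ka = 10^(−10.64) = 2.29 × 10^-11
Kb = Kw/Ka = 1.0×10^-14 / 2.29 × 10^-11 = 4.37 × 10^-4
Kb = [OH-]²/(0.0323 − [OH-]) = 4.37 × 10^-4
Here C₀/Kb ≈ 73.9, so the small-[OH-] approximation fails. Use the quadratic:
[OH-] = [−0.000437 + √(0.000437² + 5.65e-05)]/2 = 3.54 × 10^-3 M
pOH = −log(3.54 × 10^-3) = 2.45; pH = 14.00 − 2.45 = 11.55

pH = 11.55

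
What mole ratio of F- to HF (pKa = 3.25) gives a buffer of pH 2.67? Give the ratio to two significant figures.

pH = pKa + log(r) ⇒ log(r) = 2.67 − 3.25 = -0.58
r = [F-]/[HF] = 10^(-0.58) = 0.263

ratio = 0.26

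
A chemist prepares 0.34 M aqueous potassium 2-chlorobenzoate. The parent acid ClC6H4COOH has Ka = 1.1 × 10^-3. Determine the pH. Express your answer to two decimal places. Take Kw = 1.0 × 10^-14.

ClC6H4COO- is the conjugate base of the weak acid ClC6H4COOH.
Kb = Kw/Ka = 1.0×10^-14 / 1.1 × 10^-3 = 9.09 × 10^-12
From the ICE table, Kb = [OH-]²/(0.34 − [OH-]) = 9.09 × 10^-12.
Since Kb ≪ C₀, [OH-] ≈ √(Kb·C₀) = 1.76 × 10^-6 M.
Check: 0.00052% ionized — well under 5%, approximation valid.
pOH = 5.75, so pH = 14.00 − pOH = 8.25

pH = 8.25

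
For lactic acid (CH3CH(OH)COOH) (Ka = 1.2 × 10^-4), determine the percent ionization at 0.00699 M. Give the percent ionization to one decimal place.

CH3CH(OH)COOH ⇌ CH3CH(OH)COO- + H+; let x = [H+] at equilibrium.
Solve x² + 0.00012x − 8.39e-07 = 0 → x = 8.58 × 10^-4 M
% ionization = x/C₀ × 100% = 8.58 × 10^-4/0.00699 × 100% = 12.3%

12.3%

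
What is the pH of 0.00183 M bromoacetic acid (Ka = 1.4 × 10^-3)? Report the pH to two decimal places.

pH = 2.98

BrCH2COOH ⇌ BrCH2COO- + H+
From the ICE table, Ka = [H+]²/(0.00183 − [H+]) = 1.4 × 10^-3.
Here C₀/Ka ≈ 1.31, so the small-[H+] approximation fails. Use the quadratic:
[H+] = [−0.0014 + √(0.0014² + 1.02e-05)]/2 = 1.05 × 10^-3 M
pH = −log[H+] = −log(1.05 × 10^-3) = 2.98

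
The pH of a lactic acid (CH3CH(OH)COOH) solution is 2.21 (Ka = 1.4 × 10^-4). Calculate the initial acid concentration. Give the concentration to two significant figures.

C₀ = 2.8 × 10^-1 M

[H+] = 10^(-2.21) = 6.17 × 10^-3 M = x
Ka = x²/(C₀ − x) ⇒ C₀ = x + x²/Ka
C₀ = 6.17 × 10^-3 + (6.17 × 10^-3)²/(1.4 × 10^-4) = 2.78 × 10^-1 M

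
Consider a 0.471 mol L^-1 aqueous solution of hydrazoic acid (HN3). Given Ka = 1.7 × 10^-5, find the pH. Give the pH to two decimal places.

HN3 ⇌ N3- + H+
Ka = [H+]²/(0.471 − [H+]) = 1.7 × 10^-5
Assume [H+] ≪ 0.471: [H+] ≈ √(1.7 × 10^-5 × 0.471) = 2.83 × 10^-3 M
pH = −log[H+] = −log(2.83 × 10^-3) = 2.55

pH = 2.55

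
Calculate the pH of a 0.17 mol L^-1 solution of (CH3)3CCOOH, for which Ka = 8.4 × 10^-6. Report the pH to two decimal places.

(CH3)3CCOOH ⇌ (CH3)3CCOO- + H+
Let x = [H+] at equilibrium. Ka = x²/(0.17 − x).
Neglecting x in the denominator: x = √(8.4 × 10^-6 × 0.17) = 1.19 × 10^-3 M
(x/C₀ = 0.7% < 5%, so the approximation holds.)
pH = −log[H+] = −log(1.19 × 10^-3) = 2.92

pH = 2.92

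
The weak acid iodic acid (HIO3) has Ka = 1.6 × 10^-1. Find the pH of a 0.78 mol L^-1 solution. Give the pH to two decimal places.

HIO3 ⇌ IO3- + H+
From the ICE table, Ka = [H+]²/(0.78 − [H+]) = 1.6 × 10^-1.
Here C₀/Ka ≈ 4.88, so the small-[H+] approximation fails. Use the quadratic:
[H+] = (−Ka + √(Ka² + 4·Ka·C₀))/2 = 2.82 × 10^-1 M
pH = −log[H+] = −log(2.82 × 10^-1) = 0.55

pH = 0.55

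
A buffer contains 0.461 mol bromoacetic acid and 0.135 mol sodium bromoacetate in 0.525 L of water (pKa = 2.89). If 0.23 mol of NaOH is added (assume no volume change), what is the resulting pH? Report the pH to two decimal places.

pH = 3.09

After neutralization: n(BrCH2COOH) = 0.231 mol, n(BrCH2COO-) = 0.365 mol.
pH = pKa + log([A⁻]/[HA]) = 2.89 + log(0.365/0.231) = 2.89 +0.199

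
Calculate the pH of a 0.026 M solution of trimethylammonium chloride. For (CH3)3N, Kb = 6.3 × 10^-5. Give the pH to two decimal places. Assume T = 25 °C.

pH = 5.69

(CH3)3NH+ is the conjugate acid of the weak base (CH3)3N.
Ka = Kw/Kb = 1.0×10^-14 / 6.3 × 10^-5 = 1.59 × 10^-10
From the ICE table, Ka = x²/(0.026 − x) = 1.59 × 10^-10.
Since Ka ≪ C₀, x ≈ √(Ka·C₀) = 2.03 × 10^-6 M.
Check: 0.0078% ionized — well under 5%, approximation valid.
pH = −log[H+] = −log(2.03 × 10^-6) = 5.69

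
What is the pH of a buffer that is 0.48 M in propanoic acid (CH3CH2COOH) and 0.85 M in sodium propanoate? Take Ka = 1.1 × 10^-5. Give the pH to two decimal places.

pKa = −log(1.1 × 10^-5) = 4.959
pH = pKa + log([A⁻]/[HA]) = 4.959 + log(0.85/0.48)
pH = 4.959 + (+0.248) = 5.21

pH = 5.21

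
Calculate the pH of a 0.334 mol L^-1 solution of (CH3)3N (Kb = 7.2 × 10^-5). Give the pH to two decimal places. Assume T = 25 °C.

pH = 11.69

(CH3)3N + H2O ⇌ (CH3)3NH+ + OH-
Kb = [OH-]²/(0.334 − [OH-]) = 7.2 × 10^-5
Since Kb ≪ C₀, [OH-] ≈ √(Kb·C₀) = 4.90 × 10^-3 M.
pOH = −log(4.90 × 10^-3) = 2.31; pH = 14.00 − 2.31 = 11.69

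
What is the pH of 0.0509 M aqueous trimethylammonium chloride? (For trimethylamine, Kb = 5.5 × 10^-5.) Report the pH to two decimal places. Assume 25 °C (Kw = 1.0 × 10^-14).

pH = 5.52

(CH3)3NH+ is the conjugate acid of the weak base (CH3)3N.
Ka = Kw/Kb = 1.0×10^-14 / 5.5 × 10^-5 = 1.82 × 10^-10
Ka = [H+]²/(0.0509 − [H+]) = 1.82 × 10^-10
Neglecting [H+] in the denominator: [H+] = √(1.82 × 10^-10 × 0.0509) = 3.04 × 10^-6 M
pH = −log(3.04 × 10^-6) = 5.52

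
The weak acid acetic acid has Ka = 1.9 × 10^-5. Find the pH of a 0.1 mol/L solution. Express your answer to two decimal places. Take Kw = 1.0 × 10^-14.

pH = 2.86

CH3COOH ⇌ CH3COO- + H+
Let x = [H+] at equilibrium. Ka = x²/(0.1 − x).
Assume x ≪ 0.1: x ≈ √(1.9 × 10^-5 × 0.1) = 1.38 × 10^-3 M
(x/C₀ = 1.4% < 5%, so the approximation holds.)
pH = −log[H+] = −log(1.38 × 10^-3) = 2.86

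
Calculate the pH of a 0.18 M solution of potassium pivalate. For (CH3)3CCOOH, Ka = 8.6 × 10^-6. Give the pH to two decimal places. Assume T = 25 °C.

(CH3)3CCOO- is the conjugate base of the weak acid (CH3)3CCOOH.
Kb = Kw/Ka = 1.0×10^-14 / 8.6 × 10^-6 = 1.16 × 10^-9
From the ICE table, Kb = [OH-]²/(0.18 − [OH-]) = 1.16 × 10^-9.
Assume [OH-] ≪ 0.18: [OH-] ≈ √(1.16 × 10^-9 × 0.18) = 1.44 × 10^-5 M
pOH = 4.84, so pH = 14.00 − pOH = 9.16

pH = 9.16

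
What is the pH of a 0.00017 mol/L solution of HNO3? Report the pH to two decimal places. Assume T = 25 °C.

HNO3 is a strong acid and dissociates completely, so [H+] = 0.00017 M.
pH = -log(0.00017) = 3.77

pH = 3.77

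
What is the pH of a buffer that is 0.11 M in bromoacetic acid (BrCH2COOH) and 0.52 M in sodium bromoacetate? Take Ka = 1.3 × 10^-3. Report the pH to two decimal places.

pH = 3.56

pKa = −log(1.3 × 10^-3) = 2.886
pH = pKa + log([A⁻]/[HA]) = 2.886 + log(0.52/0.11)
pH = 2.886 + (+0.675) = 3.56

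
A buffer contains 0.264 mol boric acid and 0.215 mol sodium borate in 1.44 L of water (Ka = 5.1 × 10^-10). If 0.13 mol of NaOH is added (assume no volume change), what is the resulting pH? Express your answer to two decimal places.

pH = 9.70

After neutralization: n(B(OH)3) = 0.134 mol, n(B(OH)4-) = 0.345 mol.
pKa = −log(5.1 × 10^-10) = 9.292
pH = pKa + log([A⁻]/[HA]) = 9.292 + log(0.345/0.134) = 9.292 +0.411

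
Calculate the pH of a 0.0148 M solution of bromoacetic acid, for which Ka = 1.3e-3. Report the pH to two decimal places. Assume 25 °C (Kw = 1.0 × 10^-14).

BrCH2COOH ⇌ BrCH2COO- + H+
From the ICE table, Ka = x²/(0.0148 − x) = 1.3 × 10^-3.
The 5% rule fails; solving x² + Ka·x − Ka·C₀ = 0 exactly:
x = [−0.0013 + √(0.0013² + 7.7e-05)]/2 = 3.78 × 10^-3 M
pH = −log[H+] = −log(3.78 × 10^-3) = 2.42

pH = 2.42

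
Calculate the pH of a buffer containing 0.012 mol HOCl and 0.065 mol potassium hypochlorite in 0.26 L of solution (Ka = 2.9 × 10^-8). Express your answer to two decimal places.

pH = 8.27

pKa = −log(2.9 × 10^-8) = 7.538
Using pH = pKa + log([base]/[acid]) with [base]/[acid] = 0.065/0.012:
pH = 7.538 + (+0.734) = 8.27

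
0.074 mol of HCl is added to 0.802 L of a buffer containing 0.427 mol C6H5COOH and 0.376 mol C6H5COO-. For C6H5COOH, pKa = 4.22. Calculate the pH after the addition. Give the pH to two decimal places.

pH = 4.00

Added H+ converts C6H5COO- to C6H5COOH: C6H5COOH → 0.501 mol, C6H5COO- → 0.302 mol.
pH = pKa + log([A⁻]/[HA]) = 4.22 + log(0.302/0.501) = 4.22 -0.220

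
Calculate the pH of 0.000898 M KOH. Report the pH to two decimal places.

pH = 10.95

KOH is a strong base; [OH-] = 0.000898 M.
pOH = -log(0.000898) = 3.05
pH = 14.00 - 3.05 = 10.95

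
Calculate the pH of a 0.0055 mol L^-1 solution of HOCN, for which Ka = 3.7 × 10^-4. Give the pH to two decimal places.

HOCN ⇌ OCN- + H+
Ka = x²/(0.0055 − x) = 3.7 × 10^-4
The 5% rule fails; solving x² + Ka·x − Ka·C₀ = 0 exactly:
x = [−0.00037 + √(0.00037² + 8.14e-06)]/2 = 1.25 × 10^-3 M
pH = −log[H+] = −log(1.25 × 10^-3) = 2.90

pH = 2.90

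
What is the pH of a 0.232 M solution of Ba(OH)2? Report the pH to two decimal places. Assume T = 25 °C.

Ba(OH)2 is a strong base (each formula unit releases 2 OH-); [OH-] = 0.464 M.
pOH = -log(0.464) = 0.33
pH = 14.00 - 0.33 = 13.67

pH = 13.67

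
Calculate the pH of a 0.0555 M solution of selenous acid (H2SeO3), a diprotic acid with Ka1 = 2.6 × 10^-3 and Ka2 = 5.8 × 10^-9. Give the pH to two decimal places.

pH = 1.97

Since Ka1 ≫ Ka2, the first ionization dominates [H+].
Ka1 = x²/(0.0555 − x) = 2.6 × 10^-3
Solving the quadratic: x = (−Ka1 + √(Ka1² + 4·Ka1·C₀))/2 = 1.08 × 10^-2 M
pH = −log(1.08 × 10^-2) = 1.97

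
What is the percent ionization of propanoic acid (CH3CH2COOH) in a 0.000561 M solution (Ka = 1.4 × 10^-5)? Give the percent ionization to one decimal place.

14.6%

CH3CH2COOH ⇌ CH3CH2COO- + H+; let x = [H+] at equilibrium.
Ka = x²/(C₀ − x); solving the quadratic gives x = 8.19 × 10^-5 M.
Fraction ionized = 8.19 × 10^-5 / 0.000561 = 0.1460 → 14.6%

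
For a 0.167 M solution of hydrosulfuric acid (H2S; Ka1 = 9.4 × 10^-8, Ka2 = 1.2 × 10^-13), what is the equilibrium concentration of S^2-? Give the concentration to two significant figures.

1.2 × 10^-13 M

First ionization gives [H+] ≈ [HS-] = 1.25 × 10^-4 M.
Second step: Ka2 = [H+][S^2-]/[HS-] ≈ [S^2-] (since [H+] ≈ [HS-]).
So [S^2-] ≈ Ka2.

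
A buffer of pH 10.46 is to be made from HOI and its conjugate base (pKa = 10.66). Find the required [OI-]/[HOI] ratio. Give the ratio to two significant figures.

pH = pKa + log(r) ⇒ log(r) = 10.46 − 10.66 = -0.20
r = [OI-]/[HOI] = 10^(-0.20) = 0.631

ratio = 0.63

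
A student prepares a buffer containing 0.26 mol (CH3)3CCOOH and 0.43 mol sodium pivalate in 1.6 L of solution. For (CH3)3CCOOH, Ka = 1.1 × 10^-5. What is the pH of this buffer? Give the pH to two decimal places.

pH = 5.18

pKa = −log(1.1 × 10^-5) = 4.959
pH = pKa + log([A⁻]/[HA]) = 4.959 + log(0.43/0.26)
pH = 4.959 + (+0.218) = 5.18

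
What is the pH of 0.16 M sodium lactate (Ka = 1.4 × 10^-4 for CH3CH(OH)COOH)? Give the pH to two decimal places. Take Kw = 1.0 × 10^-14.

CH3CH(OH)COO- is the conjugate base of the weak acid CH3CH(OH)COOH.
Kb = Kw/Ka = 1.0×10^-14 / 1.4 × 10^-4 = 7.14 × 10^-11
From the ICE table, Kb = [OH-]²/(0.16 − [OH-]) = 7.14 × 10^-11.
Since Kb ≪ C₀, [OH-] ≈ √(Kb·C₀) = 3.38 × 10^-6 M.
pOH = 5.47, so pH = 14.00 − pOH = 8.53

pH = 8.53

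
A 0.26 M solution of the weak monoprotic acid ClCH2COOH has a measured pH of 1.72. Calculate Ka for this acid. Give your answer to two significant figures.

[H+] = 10^(-1.72) = 1.91 × 10^-2 M
At equilibrium [HA] = 0.26 − 1.91 × 10^-2 = 2.41 × 10^-1 M
Ka = [H+][A-]/[HA] = (1.91 × 10^-2)² / 2.41 × 10^-1 = 1.5 × 10^-3

Ka = 1.5 × 10^-3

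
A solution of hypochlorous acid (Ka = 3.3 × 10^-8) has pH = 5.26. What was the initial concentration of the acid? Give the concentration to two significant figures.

C₀ = 9.2 × 10^-4 M

[H+] = 10^(-5.26) = 5.50 × 10^-6 M = x
Ka = x²/(C₀ − x) ⇒ C₀ = x + x²/Ka
C₀ = 5.50 × 10^-6 + (5.50 × 10^-6)²/(3.3 × 10^-8) = 9.22 × 10^-4 M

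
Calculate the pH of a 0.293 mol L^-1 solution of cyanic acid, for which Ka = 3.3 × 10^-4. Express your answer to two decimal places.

HOCN ⇌ OCN- + H+
From the ICE table, Ka = [H+]²/(0.293 − [H+]) = 3.3 × 10^-4.
Since Ka ≪ C₀, [H+] ≈ √(Ka·C₀) = 9.83 × 10^-3 M.
Check: 3.4% ionized — well under 5%, approximation valid.
pH = −log[H+] = −log(9.83 × 10^-3) = 2.01

pH = 2.01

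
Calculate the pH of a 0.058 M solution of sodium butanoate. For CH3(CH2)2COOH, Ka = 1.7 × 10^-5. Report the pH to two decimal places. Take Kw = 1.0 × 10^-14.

pH = 8.77

CH3(CH2)2COO- is the conjugate base of the weak acid CH3(CH2)2COOH.
Kb = Kw/Ka = 1.0×10^-14 / 1.7 × 10^-5 = 5.88 × 10^-10
Kb = [OH-]²/(0.058 − [OH-]) = 5.88 × 10^-10
Neglecting [OH-] in the denominator: [OH-] = √(5.88 × 10^-10 × 0.058) = 5.84 × 10^-6 M
pOH = −log(5.84 × 10^-6) = 5.23; pH = 14.00 − 5.23 = 8.77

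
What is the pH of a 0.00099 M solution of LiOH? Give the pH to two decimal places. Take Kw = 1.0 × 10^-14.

pH = 11.00

LiOH is a strong base; [OH-] = 0.00099 M.
pOH = -log(0.00099) = 3.00
pH = 14.00 - 3.00 = 11.00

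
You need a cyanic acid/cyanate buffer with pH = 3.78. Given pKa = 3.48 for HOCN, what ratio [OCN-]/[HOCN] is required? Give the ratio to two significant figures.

ratio = 2.0

pH = pKa + log(r) ⇒ log(r) = 3.78 − 3.48 = +0.30
r = [OCN-]/[HOCN] = 10^(+0.30) = 2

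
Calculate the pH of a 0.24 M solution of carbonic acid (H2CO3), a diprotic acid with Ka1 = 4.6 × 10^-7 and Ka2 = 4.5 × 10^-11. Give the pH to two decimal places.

pH = 3.48

Ka1 ≫ Ka2, so treat the first dissociation as the only significant source of H+.
Ka1 = x²/(0.24 − x) = 4.6 × 10^-7
x ≈ √(4.6 × 10^-7 × 0.24) = 3.32 × 10^-4 M
pH = −log(3.32 × 10^-4) = 3.48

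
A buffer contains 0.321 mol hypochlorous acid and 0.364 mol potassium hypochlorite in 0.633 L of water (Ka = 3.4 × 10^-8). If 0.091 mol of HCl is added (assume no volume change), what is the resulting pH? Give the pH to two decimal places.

pH = 7.29

Added H+ converts OCl- to HOCl: HOCl → 0.412 mol, OCl- → 0.273 mol.
pKa = −log(3.4 × 10^-8) = 7.469
pH = pKa + log([A⁻]/[HA]) = 7.469 + log(0.273/0.412) = 7.469 -0.179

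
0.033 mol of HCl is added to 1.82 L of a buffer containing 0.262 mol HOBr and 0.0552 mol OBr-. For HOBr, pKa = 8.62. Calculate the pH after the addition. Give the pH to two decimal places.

pH = 7.50

After neutralization: n(HOBr) = 0.295 mol, n(OBr-) = 0.0222 mol.
pH = pKa + log([A⁻]/[HA]) = 8.62 + log(0.0222/0.295) = 8.62 -1.123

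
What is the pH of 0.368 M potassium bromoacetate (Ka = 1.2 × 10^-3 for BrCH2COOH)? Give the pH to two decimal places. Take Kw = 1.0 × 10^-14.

pH = 8.24

BrCH2COO- is the conjugate base of the weak acid BrCH2COOH.
Kb = Kw/Ka = 1.0×10^-14 / 1.2 × 10^-3 = 8.33 × 10^-12
Let x = [OH-] at equilibrium. Kb = x²/(0.368 − x).
Assume x ≪ 0.368: x ≈ √(8.33 × 10^-12 × 0.368) = 1.75 × 10^-6 M
pOH = −log(1.75 × 10^-6) = 5.76; pH = 14.00 − 5.76 = 8.24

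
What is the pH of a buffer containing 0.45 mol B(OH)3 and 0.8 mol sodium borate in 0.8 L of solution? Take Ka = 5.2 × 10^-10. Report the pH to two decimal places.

pH = 9.53

pKa = −log(5.2 × 10^-10) = 9.284
pH = pKa + log([A⁻]/[HA]) = 9.284 + log(0.8/0.45)
pH = 9.284 + (+0.250) = 9.53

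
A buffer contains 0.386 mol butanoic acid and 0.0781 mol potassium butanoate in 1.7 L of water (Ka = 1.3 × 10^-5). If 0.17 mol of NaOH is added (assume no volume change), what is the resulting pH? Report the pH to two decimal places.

OH- converts CH3(CH2)2COOH to CH3(CH2)2COO-: CH3(CH2)2COOH → 0.216 mol, CH3(CH2)2COO- → 0.248 mol.
pKa = −log(1.3 × 10^-5) = 4.886
pH = pKa + log([A⁻]/[HA]) = 4.886 + log(0.248/0.216) = 4.886 +0.060

pH = 4.95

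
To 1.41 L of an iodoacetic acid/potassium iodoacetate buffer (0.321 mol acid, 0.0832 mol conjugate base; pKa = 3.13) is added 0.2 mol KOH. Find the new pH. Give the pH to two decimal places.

pH = 3.50

After neutralization: n(ICH2COOH) = 0.121 mol, n(ICH2COO-) = 0.283 mol.
Henderson–Hasselbalch with mole ratio 0.283/0.121: pH = 3.13 + (+0.369)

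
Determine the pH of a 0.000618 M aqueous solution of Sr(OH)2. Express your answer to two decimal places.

Sr(OH)2 is a strong base (each formula unit releases 2 OH-); [OH-] = 0.00124 M.
pOH = -log(0.00124) = 2.91
pH = 14.00 - 2.91 = 11.09

pH = 11.09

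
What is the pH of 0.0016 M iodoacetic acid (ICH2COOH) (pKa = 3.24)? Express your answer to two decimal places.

pH = 3.15

ICH2COOH ⇌ ICH2COO- + H+
Ka = 10^(−3.24) = 5.75 × 10^-4
From the ICE table, Ka = [H+]²/(0.0016 − [H+]) = 5.75 × 10^-4.
[H+] is not negligible relative to C₀; solve [H+]² + 0.000575·[H+] − 9.2e-07 = 0.
[H+] = [−0.000575 + √(0.000575² + 3.68e-06)]/2 = 7.14 × 10^-4 M
pH = −log(7.14 × 10^-4) = 3.15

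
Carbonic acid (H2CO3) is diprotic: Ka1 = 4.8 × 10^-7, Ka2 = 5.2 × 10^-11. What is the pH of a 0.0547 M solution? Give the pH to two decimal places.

pH = 3.79

Since Ka1 ≫ Ka2, the first ionization dominates [H+].
Ka1 = x²/(0.0547 − x) = 4.8 × 10^-7
x ≈ √(4.8 × 10^-7 × 0.0547) = 1.62 × 10^-4 M
pH = −log(1.62 × 10^-4) = 3.79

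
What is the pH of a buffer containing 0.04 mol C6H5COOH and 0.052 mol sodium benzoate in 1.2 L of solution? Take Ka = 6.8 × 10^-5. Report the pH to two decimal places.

pKa = −log(6.8 × 10^-5) = 4.167
pH = pKa + log([A⁻]/[HA]) = 4.167 + log(0.052/0.04)
pH = 4.167 + (+0.114) = 4.28

pH = 4.28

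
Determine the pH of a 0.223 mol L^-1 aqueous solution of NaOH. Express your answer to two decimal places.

pH = 13.35

NaOH is a strong base; [OH-] = 0.223 M.
pOH = -log(0.223) = 0.65
pH = 14.00 - 0.65 = 13.35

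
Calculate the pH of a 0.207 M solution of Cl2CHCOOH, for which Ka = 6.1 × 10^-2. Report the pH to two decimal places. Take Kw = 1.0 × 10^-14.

pH = 1.07

Cl2CHCOOH ⇌ Cl2CHCOO- + H+
Let x = [H+] at equilibrium. Ka = x²/(0.207 − x).
Here C₀/Ka ≈ 3.39, so the small-x approximation fails. Use the quadratic:
x = (−Ka + √(Ka² + 4·Ka·C₀))/2 = 8.59 × 10^-2 M
pH = −log[H+] = −log(8.59 × 10^-2) = 1.07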